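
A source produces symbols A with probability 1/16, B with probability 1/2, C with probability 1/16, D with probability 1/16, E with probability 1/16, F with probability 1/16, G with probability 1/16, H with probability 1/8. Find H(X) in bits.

2.375 bits

Each probability is a power of 1/2, so log₂(1/p) is an integer.
H = Σ p·log₂(1/p) = 1/16·4 + 1/2·1 + 1/16·4 + 1/16·4 + 1/16·4 + 1/16·4 + 1/16·4 + 1/8·3 = 2.375 bits.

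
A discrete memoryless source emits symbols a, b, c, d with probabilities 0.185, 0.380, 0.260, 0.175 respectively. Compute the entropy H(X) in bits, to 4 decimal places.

1.9262 bits

H = −Σ pᵢ log₂ pᵢ.
−0.185·log₂(0.185) = 0.4504
−0.380·log₂(0.380) = 0.5305
−0.260·log₂(0.260) = 0.5053
−0.175·log₂(0.175) = 0.4401
Sum ≈ 1.9262 → 1.9262 bits.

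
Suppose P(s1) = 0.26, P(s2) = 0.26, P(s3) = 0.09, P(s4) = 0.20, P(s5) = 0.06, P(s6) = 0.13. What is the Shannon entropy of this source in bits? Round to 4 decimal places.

2.4138 bits

H = −Σ pᵢ log₂ pᵢ.
−0.26·log₂(0.26) = 0.5053
−0.26·log₂(0.26) = 0.5053
−0.09·log₂(0.09) = 0.3127
−0.20·log₂(0.20) = 0.4644
−0.06·log₂(0.06) = 0.2435
−0.13·log₂(0.13) = 0.3826
Sum ≈ 2.4138 → 2.4138 bits.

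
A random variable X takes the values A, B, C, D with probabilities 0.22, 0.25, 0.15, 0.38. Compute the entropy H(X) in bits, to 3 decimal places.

H = −Σ pᵢ log₂ pᵢ.
−0.22·log₂(0.22) = 0.4806
−0.25·log₂(0.25) = 0.5000
−0.15·log₂(0.15) = 0.4105
−0.38·log₂(0.38) = 0.5305
Sum ≈ 1.9216 → 1.922 bits.

1.922 bits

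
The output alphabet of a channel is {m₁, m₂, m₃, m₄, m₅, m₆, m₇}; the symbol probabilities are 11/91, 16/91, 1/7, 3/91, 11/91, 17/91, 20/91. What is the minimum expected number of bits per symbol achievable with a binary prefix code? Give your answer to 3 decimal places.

Repeatedly combine the two least-probable nodes; the expected code length is the sum of the merged weights.
merge 3/91 + 11/91 → 2/13
merge 11/91 + 1/7 → 24/91
merge 2/13 + 16/91 → 30/91
merge 17/91 + 20/91 → 37/91
merge 24/91 + 30/91 → 54/91
merge 37/91 + 54/91 → 1
L = 2/13 + 24/91 + 30/91 + 37/91 + 54/91 + 1 = 250/91 ≈ 2.747 bits/symbol.

2.747 bits/symbol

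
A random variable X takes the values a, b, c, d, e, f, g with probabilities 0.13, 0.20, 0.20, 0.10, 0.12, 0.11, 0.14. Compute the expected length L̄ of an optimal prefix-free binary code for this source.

Repeatedly combine the two least-probable nodes; the expected code length is the sum of the merged weights.
merge 1/10 + 11/100 → 21/100
merge 3/25 + 13/100 → 1/4
merge 7/50 + 1/5 → 17/50
merge 1/5 + 21/100 → 41/100
merge 1/4 + 17/50 → 59/100
merge 41/100 + 59/100 → 1
L = 21/100 + 1/4 + 17/50 + 41/100 + 59/100 + 1 = 14/5 = 2.8 bits/symbol.

2.8 bits/symbol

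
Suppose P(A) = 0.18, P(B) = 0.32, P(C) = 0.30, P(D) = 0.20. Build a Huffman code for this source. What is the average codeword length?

Repeatedly combine the two least-probable nodes; the expected code length is the sum of the merged weights.
merge 9/50 + 1/5 → 19/50
merge 3/10 + 8/25 → 31/50
merge 19/50 + 31/50 → 1
L = 19/50 + 31/50 + 1 = 2 bits/symbol.

2 bits/symbol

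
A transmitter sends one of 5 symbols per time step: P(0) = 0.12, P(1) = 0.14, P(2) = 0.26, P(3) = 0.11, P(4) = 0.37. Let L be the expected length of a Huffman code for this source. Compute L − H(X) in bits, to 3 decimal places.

0.080 bits

Entropy H = −Σ p log₂ p ≈ 2.1505 bits.
Huffman merges: 11/100+3/25→23/100; 7/50+23/100→37/100; 13/50+37/100→63/100; 37/100+63/100→1. L = 223/100 ≈ 2.2300.
L − H = 2.2300 − 2.1505 = 0.080 bits.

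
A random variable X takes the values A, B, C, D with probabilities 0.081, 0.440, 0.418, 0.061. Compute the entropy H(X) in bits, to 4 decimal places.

1.5870 bits

H = −Σ pᵢ log₂ pᵢ.
−0.081·log₂(0.081) = 0.2937
−0.440·log₂(0.440) = 0.5211
−0.418·log₂(0.418) = 0.5260
−0.061·log₂(0.061) = 0.2461
Sum ≈ 1.5870 → 1.5870 bits.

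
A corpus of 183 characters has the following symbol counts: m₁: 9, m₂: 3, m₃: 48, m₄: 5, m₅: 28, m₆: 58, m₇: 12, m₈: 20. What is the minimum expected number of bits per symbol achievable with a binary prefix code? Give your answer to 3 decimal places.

Probabilities are the counts divided by 183.
Repeatedly combine the two least-probable nodes; the expected code length is the sum of the merged weights.
merge 1/61 + 5/183 → 8/183
merge 8/183 + 3/61 → 17/183
merge 4/61 + 17/183 → 29/183
merge 20/183 + 28/183 → 16/61
merge 29/183 + 16/61 → 77/183
merge 16/61 + 58/183 → 106/183
merge 77/183 + 106/183 → 1
L = 8/183 + 17/183 + 29/183 + 16/61 + 77/183 + 106/183 + 1 = 156/61 ≈ 2.557 bits/symbol.

2.557 bits/symbol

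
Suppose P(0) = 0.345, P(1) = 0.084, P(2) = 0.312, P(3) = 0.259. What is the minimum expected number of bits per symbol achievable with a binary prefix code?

Repeatedly combine the two least-probable nodes; the expected code length is the sum of the merged weights.
merge 21/250 + 259/1000 → 343/1000
merge 39/125 + 343/1000 → 131/200
merge 69/200 + 131/200 → 1
L = 343/1000 + 131/200 + 1 = 999/500 = 1.998 bits/symbol.

1.998 bits/symbol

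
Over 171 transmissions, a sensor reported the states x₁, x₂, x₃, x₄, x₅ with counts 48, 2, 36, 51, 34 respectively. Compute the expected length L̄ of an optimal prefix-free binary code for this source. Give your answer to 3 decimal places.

Probabilities are the counts divided by 171.
Repeatedly combine the two least-probable nodes; the expected code length is the sum of the merged weights.
merge 2/171 + 34/171 → 4/19
merge 4/19 + 4/19 → 8/19
merge 16/57 + 17/57 → 11/19
merge 8/19 + 11/19 → 1
L = 4/19 + 8/19 + 11/19 + 1 = 42/19 ≈ 2.211 bits/symbol.

2.211 bits/symbol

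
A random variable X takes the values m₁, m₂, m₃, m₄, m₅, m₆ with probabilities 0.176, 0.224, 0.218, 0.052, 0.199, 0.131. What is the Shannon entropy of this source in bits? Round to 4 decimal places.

2.4731 bits

H = −Σ pᵢ log₂ pᵢ.
−0.176·log₂(0.176) = 0.4411
−0.224·log₂(0.224) = 0.4835
−0.218·log₂(0.218) = 0.4791
−0.052·log₂(0.052) = 0.2218
−0.199·log₂(0.199) = 0.4635
−0.131·log₂(0.131) = 0.3841
Sum ≈ 2.4731 → 2.4731 bits.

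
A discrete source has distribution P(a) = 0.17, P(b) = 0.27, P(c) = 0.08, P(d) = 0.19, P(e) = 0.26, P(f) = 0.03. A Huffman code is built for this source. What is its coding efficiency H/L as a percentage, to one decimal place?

98.3%

Entropy H = −Σ p log₂ p ≈ 2.3484 bits.
Huffman merges: 3/100+2/25→11/100; 11/100+17/100→7/25; 19/100+13/50→9/20; 27/100+7/25→11/20; 9/20+11/20→1. L = 239/100 ≈ 2.3900.
Efficiency = H/L = 2.3484/2.3900 = 98.3%.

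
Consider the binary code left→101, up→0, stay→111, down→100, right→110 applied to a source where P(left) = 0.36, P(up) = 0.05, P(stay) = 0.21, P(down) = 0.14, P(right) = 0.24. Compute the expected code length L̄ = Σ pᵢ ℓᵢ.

L̄ = Σ pᵢ·ℓᵢ = 0.36·3 + 0.05·1 + 0.21·3 + 0.14·3 + 0.24·3 = 2.9 bits/symbol.

2.9 bits/symbol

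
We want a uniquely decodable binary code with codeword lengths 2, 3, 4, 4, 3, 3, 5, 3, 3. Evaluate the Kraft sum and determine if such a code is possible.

With common denominator 2^5 = 32: Σ 2^(−ℓᵢ) = 8/32 + 4/32 + 2/32 + 2/32 + 4/32 + 4/32 + 1/32 + 4/32 + 4/32 = 33/32 = 1.03125.
Kraft's inequality requires Σ ≤ 1; here Σ = 1.03125 > 1, so no such prefix code exists.

1.03125; no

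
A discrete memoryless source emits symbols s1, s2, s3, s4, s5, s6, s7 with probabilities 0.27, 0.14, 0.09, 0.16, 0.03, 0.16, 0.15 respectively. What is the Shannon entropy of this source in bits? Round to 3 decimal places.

2.628 bits

H = −Σ pᵢ log₂ pᵢ.
−0.27·log₂(0.27) = 0.5100
−0.14·log₂(0.14) = 0.3971
−0.09·log₂(0.09) = 0.3127
−0.16·log₂(0.16) = 0.4230
−0.03·log₂(0.03) = 0.1518
−0.16·log₂(0.16) = 0.4230
−0.15·log₂(0.15) = 0.4105
Sum ≈ 2.6281 → 2.628 bits.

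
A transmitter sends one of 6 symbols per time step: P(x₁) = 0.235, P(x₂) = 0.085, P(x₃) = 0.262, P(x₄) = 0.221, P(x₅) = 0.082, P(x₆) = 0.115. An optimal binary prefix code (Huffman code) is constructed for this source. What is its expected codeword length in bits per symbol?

Repeatedly combine the two least-probable nodes; the expected code length is the sum of the merged weights.
merge 41/500 + 17/200 → 167/1000
merge 23/200 + 167/1000 → 141/500
merge 221/1000 + 47/200 → 57/125
merge 131/500 + 141/500 → 68/125
merge 57/125 + 68/125 → 1
L = 167/1000 + 141/500 + 57/125 + 68/125 + 1 = 2449/1000 = 2.449 bits/symbol.

2.449 bits/symbol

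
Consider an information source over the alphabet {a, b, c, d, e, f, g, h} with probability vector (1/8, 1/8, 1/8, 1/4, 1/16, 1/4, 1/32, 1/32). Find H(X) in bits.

2.6875 bits

Each probability is a power of 1/2, so log₂(1/p) is an integer.
H = Σ p·log₂(1/p) = 1/8·3 + 1/8·3 + 1/8·3 + 1/4·2 + 1/16·4 + 1/4·2 + 1/32·5 + 1/32·5 = 2.6875 bits.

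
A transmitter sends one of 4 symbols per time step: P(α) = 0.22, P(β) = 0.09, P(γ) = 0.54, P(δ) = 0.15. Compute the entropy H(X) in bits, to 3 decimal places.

H = −Σ pᵢ log₂ pᵢ.
−0.22·log₂(0.22) = 0.4806
−0.09·log₂(0.09) = 0.3127
−0.54·log₂(0.54) = 0.4800
−0.15·log₂(0.15) = 0.4105
Sum ≈ 1.6838 → 1.684 bits.

1.684 bits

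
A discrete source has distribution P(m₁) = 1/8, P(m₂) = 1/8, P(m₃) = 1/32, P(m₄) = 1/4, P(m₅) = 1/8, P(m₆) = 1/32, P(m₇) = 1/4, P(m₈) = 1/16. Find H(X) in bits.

2.6875 bits

Each probability is a power of 1/2, so log₂(1/p) is an integer.
H = Σ p·log₂(1/p) = 1/8·3 + 1/8·3 + 1/32·5 + 1/4·2 + 1/8·3 + 1/32·5 + 1/4·2 + 1/16·4 = 2.6875 bits.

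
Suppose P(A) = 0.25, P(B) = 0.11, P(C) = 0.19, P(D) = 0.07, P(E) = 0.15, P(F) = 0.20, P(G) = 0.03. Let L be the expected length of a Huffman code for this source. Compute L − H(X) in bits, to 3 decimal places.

0.049 bits

Entropy H = −Σ p log₂ p ≈ 2.6008 bits.
Huffman merges: 3/100+7/100→1/10; 1/10+11/100→21/100; 3/20+19/100→17/50; 1/5+21/100→41/100; 1/4+17/50→59/100; 41/100+59/100→1. L = 53/20 ≈ 2.6500.
L − H = 2.6500 − 2.6008 = 0.049 bits.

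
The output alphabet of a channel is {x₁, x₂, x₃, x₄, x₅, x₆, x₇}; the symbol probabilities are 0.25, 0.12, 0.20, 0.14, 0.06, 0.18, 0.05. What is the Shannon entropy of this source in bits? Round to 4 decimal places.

H = −Σ pᵢ log₂ pᵢ.
−0.25·log₂(0.25) = 0.5000
−0.12·log₂(0.12) = 0.3671
−0.20·log₂(0.20) = 0.4644
−0.14·log₂(0.14) = 0.3971
−0.06·log₂(0.06) = 0.2435
−0.18·log₂(0.18) = 0.4453
−0.05·log₂(0.05) = 0.2161
Sum ≈ 2.6335 → 2.6335 bits.

2.6335 bits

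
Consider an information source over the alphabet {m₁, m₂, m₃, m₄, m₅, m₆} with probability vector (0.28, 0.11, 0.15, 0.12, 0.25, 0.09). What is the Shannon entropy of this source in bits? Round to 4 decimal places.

H = −Σ pᵢ log₂ pᵢ.
−0.28·log₂(0.28) = 0.5142
−0.11·log₂(0.11) = 0.3503
−0.15·log₂(0.15) = 0.4105
−0.12·log₂(0.12) = 0.3671
−0.25·log₂(0.25) = 0.5000
−0.09·log₂(0.09) = 0.3127
Sum ≈ 2.4548 → 2.4548 bits.

2.4548 bits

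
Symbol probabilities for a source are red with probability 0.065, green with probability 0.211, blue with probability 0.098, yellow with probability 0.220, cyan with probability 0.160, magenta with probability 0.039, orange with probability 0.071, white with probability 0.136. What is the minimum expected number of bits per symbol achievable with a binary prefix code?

Repeatedly combine the two least-probable nodes; the expected code length is the sum of the merged weights.
merge 39/1000 + 13/200 → 13/125
merge 71/1000 + 49/500 → 169/1000
merge 13/125 + 17/125 → 6/25
merge 4/25 + 169/1000 → 329/1000
merge 211/1000 + 11/50 → 431/1000
merge 6/25 + 329/1000 → 569/1000
merge 431/1000 + 569/1000 → 1
L = 13/125 + 169/1000 + 6/25 + 329/1000 + 431/1000 + 569/1000 + 1 = 1421/500 = 2.842 bits/symbol.

2.842 bits/symbol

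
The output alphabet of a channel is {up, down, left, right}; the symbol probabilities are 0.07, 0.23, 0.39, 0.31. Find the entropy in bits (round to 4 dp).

1.8098 bits

H = −Σ pᵢ log₂ pᵢ.
−0.07·log₂(0.07) = 0.2686
−0.23·log₂(0.23) = 0.4877
−0.39·log₂(0.39) = 0.5298
−0.31·log₂(0.31) = 0.5238
Sum ≈ 1.8098 → 1.8098 bits.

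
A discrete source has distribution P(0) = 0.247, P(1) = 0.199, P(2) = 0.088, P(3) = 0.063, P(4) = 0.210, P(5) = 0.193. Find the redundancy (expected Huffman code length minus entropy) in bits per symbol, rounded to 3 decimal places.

0.042 bits

Entropy H = −Σ p log₂ p ≈ 2.4525 bits.
Huffman merges: 63/1000+11/125→151/1000; 151/1000+193/1000→43/125; 199/1000+21/100→409/1000; 247/1000+43/125→591/1000; 409/1000+591/1000→1. L = 499/200 ≈ 2.4950.
L − H = 2.4950 − 2.4525 = 0.042 bits.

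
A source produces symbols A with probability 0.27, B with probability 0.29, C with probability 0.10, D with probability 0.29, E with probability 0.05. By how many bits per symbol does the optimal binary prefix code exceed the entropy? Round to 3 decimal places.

0.056 bits

Entropy H = −Σ p log₂ p ≈ 2.0941 bits.
Huffman merges: 1/20+1/10→3/20; 3/20+27/100→21/50; 29/100+29/100→29/50; 21/50+29/50→1. L = 43/20 ≈ 2.1500.
L − H = 2.1500 − 2.0941 = 0.056 bits.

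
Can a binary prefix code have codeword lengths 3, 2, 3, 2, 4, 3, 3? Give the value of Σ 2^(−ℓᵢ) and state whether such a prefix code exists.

1.0625; no

With common denominator 2^4 = 16: Σ 2^(−ℓᵢ) = 2/16 + 4/16 + 2/16 + 4/16 + 1/16 + 2/16 + 2/16 = 17/16 = 1.0625.
Kraft's inequality requires Σ ≤ 1; here Σ = 1.0625 > 1, so no such prefix code exists.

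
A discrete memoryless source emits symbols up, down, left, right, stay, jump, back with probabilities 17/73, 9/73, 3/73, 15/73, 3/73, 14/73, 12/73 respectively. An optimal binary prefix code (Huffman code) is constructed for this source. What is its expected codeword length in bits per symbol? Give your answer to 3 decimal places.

Repeatedly combine the two least-probable nodes; the expected code length is the sum of the merged weights.
merge 3/73 + 3/73 → 6/73
merge 6/73 + 9/73 → 15/73
merge 12/73 + 14/73 → 26/73
merge 15/73 + 15/73 → 30/73
merge 17/73 + 26/73 → 43/73
merge 30/73 + 43/73 → 1
L = 6/73 + 15/73 + 26/73 + 30/73 + 43/73 + 1 = 193/73 ≈ 2.644 bits/symbol.

2.644 bits/symbol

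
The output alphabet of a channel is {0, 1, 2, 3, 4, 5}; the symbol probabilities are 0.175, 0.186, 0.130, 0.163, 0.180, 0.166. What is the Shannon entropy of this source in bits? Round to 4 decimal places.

2.5760 bits

H = −Σ pᵢ log₂ pᵢ.
−0.175·log₂(0.175) = 0.4401
−0.186·log₂(0.186) = 0.4514
−0.130·log₂(0.130) = 0.3826
−0.163·log₂(0.163) = 0.4266
−0.180·log₂(0.180) = 0.4453
−0.166·log₂(0.166) = 0.4301
Sum ≈ 2.5760 → 2.5760 bits.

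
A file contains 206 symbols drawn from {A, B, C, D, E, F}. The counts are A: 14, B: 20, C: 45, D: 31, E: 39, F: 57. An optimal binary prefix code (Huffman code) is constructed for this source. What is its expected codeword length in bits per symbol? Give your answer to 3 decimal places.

Probabilities are the counts divided by 206.
Repeatedly combine the two least-probable nodes; the expected code length is the sum of the merged weights.
merge 7/103 + 10/103 → 17/103
merge 31/206 + 17/103 → 65/206
merge 39/206 + 45/206 → 42/103
merge 57/206 + 65/206 → 61/103
merge 42/103 + 61/103 → 1
L = 17/103 + 65/206 + 42/103 + 61/103 + 1 = 511/206 ≈ 2.481 bits/symbol.

2.481 bits/symbol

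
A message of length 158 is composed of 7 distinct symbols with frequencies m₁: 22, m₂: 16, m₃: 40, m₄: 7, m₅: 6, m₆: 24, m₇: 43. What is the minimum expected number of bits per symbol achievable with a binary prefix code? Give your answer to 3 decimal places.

Probabilities are the counts divided by 158.
Repeatedly combine the two least-probable nodes; the expected code length is the sum of the merged weights.
merge 3/79 + 7/158 → 13/158
merge 13/158 + 8/79 → 29/158
merge 11/79 + 12/79 → 23/79
merge 29/158 + 20/79 → 69/158
merge 43/158 + 23/79 → 89/158
merge 69/158 + 89/158 → 1
L = 13/158 + 29/158 + 23/79 + 69/158 + 89/158 + 1 = 202/79 ≈ 2.557 bits/symbol.

2.557 bits/symbol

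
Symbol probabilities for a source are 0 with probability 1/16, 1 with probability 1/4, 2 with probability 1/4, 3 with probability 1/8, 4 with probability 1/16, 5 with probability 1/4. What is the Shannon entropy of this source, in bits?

Each probability is a power of 1/2, so log₂(1/p) is an integer.
H = Σ p·log₂(1/p) = 1/16·4 + 1/4·2 + 1/4·2 + 1/8·3 + 1/16·4 + 1/4·2 = 2.375 bits.

2.375 bits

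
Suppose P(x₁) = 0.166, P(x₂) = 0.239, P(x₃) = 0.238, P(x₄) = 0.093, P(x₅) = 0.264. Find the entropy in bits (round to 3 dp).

H = −Σ pᵢ log₂ pᵢ.
−0.166·log₂(0.166) = 0.4301
−0.239·log₂(0.239) = 0.4935
−0.238·log₂(0.238) = 0.4929
−0.093·log₂(0.093) = 0.3187
−0.264·log₂(0.264) = 0.5072
Sum ≈ 2.2424 → 2.242 bits.

2.242 bits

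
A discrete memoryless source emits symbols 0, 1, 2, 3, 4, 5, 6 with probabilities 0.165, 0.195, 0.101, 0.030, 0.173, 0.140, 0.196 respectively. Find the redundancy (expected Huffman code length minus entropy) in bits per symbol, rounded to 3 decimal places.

0.070 bits

Entropy H = −Σ p log₂ p ≈ 2.6705 bits.
Huffman merges: 3/100+101/1000→131/1000; 131/1000+7/50→271/1000; 33/200+173/1000→169/500; 39/200+49/250→391/1000; 271/1000+169/500→609/1000; 391/1000+609/1000→1. L = 137/50 ≈ 2.7400.
L − H = 2.7400 − 2.6705 = 0.070 bits.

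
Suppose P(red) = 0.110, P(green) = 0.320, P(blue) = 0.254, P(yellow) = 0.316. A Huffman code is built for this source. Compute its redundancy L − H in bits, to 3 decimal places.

0.096 bits

Entropy H = −Σ p log₂ p ≈ 1.9037 bits.
Huffman merges: 11/100+127/500→91/250; 79/250+8/25→159/250; 91/250+159/250→1. L = 2 ≈ 2.0000.
L − H = 2.0000 − 1.9037 = 0.096 bits.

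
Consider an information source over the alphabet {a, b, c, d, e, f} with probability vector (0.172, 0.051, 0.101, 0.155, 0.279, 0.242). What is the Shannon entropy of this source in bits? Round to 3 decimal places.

2.416 bits

H = −Σ pᵢ log₂ pᵢ.
−0.172·log₂(0.172) = 0.4368
−0.051·log₂(0.051) = 0.2190
−0.101·log₂(0.101) = 0.3341
−0.155·log₂(0.155) = 0.4169
−0.279·log₂(0.279) = 0.5138
−0.242·log₂(0.242) = 0.4954
Sum ≈ 2.4159 → 2.416 bits.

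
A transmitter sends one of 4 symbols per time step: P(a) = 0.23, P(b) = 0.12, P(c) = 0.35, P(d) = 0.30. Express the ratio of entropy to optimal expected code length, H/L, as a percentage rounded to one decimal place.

95.3%

Entropy H = −Σ p log₂ p ≈ 1.9059 bits.
Huffman merges: 3/25+23/100→7/20; 3/10+7/20→13/20; 7/20+13/20→1. L = 2 ≈ 2.0000.
Efficiency = H/L = 1.9059/2.0000 = 95.3%.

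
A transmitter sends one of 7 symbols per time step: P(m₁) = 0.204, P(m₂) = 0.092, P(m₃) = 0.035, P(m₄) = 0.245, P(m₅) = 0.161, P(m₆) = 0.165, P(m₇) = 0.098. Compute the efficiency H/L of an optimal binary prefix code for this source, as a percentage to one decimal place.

Entropy H = −Σ p log₂ p ≈ 2.6325 bits.
Huffman merges: 7/200+23/250→127/1000; 49/500+127/1000→9/40; 161/1000+33/200→163/500; 51/250+9/40→429/1000; 49/200+163/500→571/1000; 429/1000+571/1000→1. L = 1339/500 ≈ 2.6780.
Efficiency = H/L = 2.6325/2.6780 = 98.3%.

98.3%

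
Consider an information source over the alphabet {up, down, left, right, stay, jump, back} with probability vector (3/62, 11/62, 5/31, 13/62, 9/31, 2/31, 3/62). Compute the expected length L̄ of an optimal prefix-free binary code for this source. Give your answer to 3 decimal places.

Repeatedly combine the two least-probable nodes; the expected code length is the sum of the merged weights.
merge 3/62 + 3/62 → 3/31
merge 2/31 + 3/31 → 5/31
merge 5/31 + 5/31 → 10/31
merge 11/62 + 13/62 → 12/31
merge 9/31 + 10/31 → 19/31
merge 12/31 + 19/31 → 1
L = 3/31 + 5/31 + 10/31 + 12/31 + 19/31 + 1 = 80/31 ≈ 2.581 bits/symbol.

2.581 bits/symbol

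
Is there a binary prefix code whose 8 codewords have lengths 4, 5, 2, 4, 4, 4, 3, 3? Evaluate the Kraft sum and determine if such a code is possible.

0.78125; yes

With common denominator 2^5 = 32: Σ 2^(−ℓᵢ) = 2/32 + 1/32 + 8/32 + 2/32 + 2/32 + 2/32 + 4/32 + 4/32 = 25/32 = 0.78125.
Kraft's inequality requires Σ ≤ 1; here Σ = 0.78125 ≤ 1, so such a prefix code exists.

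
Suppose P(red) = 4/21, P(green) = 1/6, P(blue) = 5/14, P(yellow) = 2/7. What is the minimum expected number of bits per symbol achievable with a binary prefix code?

2 bits/symbol

Repeatedly combine the two least-probable nodes; the expected code length is the sum of the merged weights.
merge 1/6 + 4/21 → 5/14
merge 2/7 + 5/14 → 9/14
merge 5/14 + 9/14 → 1
L = 5/14 + 9/14 + 1 = 2 bits/symbol.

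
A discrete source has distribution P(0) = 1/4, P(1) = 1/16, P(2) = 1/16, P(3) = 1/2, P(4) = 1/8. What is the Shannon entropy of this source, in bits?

Each probability is a power of 1/2, so log₂(1/p) is an integer.
H = Σ p·log₂(1/p) = 1/4·2 + 1/16·4 + 1/16·4 + 1/2·1 + 1/8·3 = 1.875 bits.

1.875 bits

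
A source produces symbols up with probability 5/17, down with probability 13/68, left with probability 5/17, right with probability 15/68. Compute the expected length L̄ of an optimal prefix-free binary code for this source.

Repeatedly combine the two least-probable nodes; the expected code length is the sum of the merged weights.
merge 13/68 + 15/68 → 7/17
merge 5/17 + 5/17 → 10/17
merge 7/17 + 10/17 → 1
L = 7/17 + 10/17 + 1 = 2 bits/symbol.

2 bits/symbol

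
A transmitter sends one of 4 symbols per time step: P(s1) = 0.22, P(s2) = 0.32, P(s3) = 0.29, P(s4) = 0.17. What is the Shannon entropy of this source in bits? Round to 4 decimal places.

H = −Σ pᵢ log₂ pᵢ.
−0.22·log₂(0.22) = 0.4806
−0.32·log₂(0.32) = 0.5260
−0.29·log₂(0.29) = 0.5179
−0.17·log₂(0.17) = 0.4346
Sum ≈ 1.9591 → 1.9591 bits.

1.9591 bits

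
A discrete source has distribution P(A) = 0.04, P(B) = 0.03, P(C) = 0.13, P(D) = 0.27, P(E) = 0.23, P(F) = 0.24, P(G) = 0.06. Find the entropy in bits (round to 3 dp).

H = −Σ pᵢ log₂ pᵢ.
−0.04·log₂(0.04) = 0.1858
−0.03·log₂(0.03) = 0.1518
−0.13·log₂(0.13) = 0.3826
−0.27·log₂(0.27) = 0.5100
−0.23·log₂(0.23) = 0.4877
−0.24·log₂(0.24) = 0.4941
−0.06·log₂(0.06) = 0.2435
Sum ≈ 2.4555 → 2.456 bits.

2.456 bits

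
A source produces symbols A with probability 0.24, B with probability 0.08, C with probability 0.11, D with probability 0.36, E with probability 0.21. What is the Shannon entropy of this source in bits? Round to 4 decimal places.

2.1394 bits

H = −Σ pᵢ log₂ pᵢ.
−0.24·log₂(0.24) = 0.4941
−0.08·log₂(0.08) = 0.2915
−0.11·log₂(0.11) = 0.3503
−0.36·log₂(0.36) = 0.5306
−0.21·log₂(0.21) = 0.4728
Sum ≈ 2.1394 → 2.1394 bits.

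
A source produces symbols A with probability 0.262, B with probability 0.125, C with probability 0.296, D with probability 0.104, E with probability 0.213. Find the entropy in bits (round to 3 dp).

2.216 bits

H = −Σ pᵢ log₂ pᵢ.
−0.262·log₂(0.262) = 0.5063
−0.125·log₂(0.125) = 0.3750
−0.296·log₂(0.296) = 0.5199
−0.104·log₂(0.104) = 0.3396
−0.213·log₂(0.213) = 0.4752
Sum ≈ 2.2160 → 2.216 bits.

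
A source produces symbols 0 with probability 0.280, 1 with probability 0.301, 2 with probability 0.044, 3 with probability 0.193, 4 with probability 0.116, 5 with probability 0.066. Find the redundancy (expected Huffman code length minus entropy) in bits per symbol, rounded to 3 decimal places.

0.025 bits

Entropy H = −Σ p log₂ p ≈ 2.3113 bits.
Huffman merges: 11/250+33/500→11/100; 11/100+29/250→113/500; 193/1000+113/500→419/1000; 7/25+301/1000→581/1000; 419/1000+581/1000→1. L = 292/125 ≈ 2.3360.
L − H = 2.3360 − 2.3113 = 0.025 bits.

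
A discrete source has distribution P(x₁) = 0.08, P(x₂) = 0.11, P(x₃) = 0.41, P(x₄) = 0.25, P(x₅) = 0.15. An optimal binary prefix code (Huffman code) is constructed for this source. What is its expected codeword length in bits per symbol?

2.12 bits/symbol

Repeatedly combine the two least-probable nodes; the expected code length is the sum of the merged weights.
merge 2/25 + 11/100 → 19/100
merge 3/20 + 19/100 → 17/50
merge 1/4 + 17/50 → 59/100
merge 41/100 + 59/100 → 1
L = 19/100 + 17/50 + 59/100 + 1 = 53/25 = 2.12 bits/symbol.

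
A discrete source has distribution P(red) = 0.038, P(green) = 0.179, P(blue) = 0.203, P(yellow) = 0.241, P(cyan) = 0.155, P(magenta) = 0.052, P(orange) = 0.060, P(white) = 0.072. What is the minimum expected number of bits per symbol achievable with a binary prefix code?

2.778 bits/symbol

Repeatedly combine the two least-probable nodes; the expected code length is the sum of the merged weights.
merge 19/500 + 13/250 → 9/100
merge 3/50 + 9/125 → 33/250
merge 9/100 + 33/250 → 111/500
merge 31/200 + 179/1000 → 167/500
merge 203/1000 + 111/500 → 17/40
merge 241/1000 + 167/500 → 23/40
merge 17/40 + 23/40 → 1
L = 9/100 + 33/250 + 111/500 + 167/500 + 17/40 + 23/40 + 1 = 1389/500 = 2.778 bits/symbol.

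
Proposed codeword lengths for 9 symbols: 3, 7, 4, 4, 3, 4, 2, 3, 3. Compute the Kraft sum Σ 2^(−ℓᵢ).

0.9453125

With common denominator 2^7 = 128: Σ 2^(−ℓᵢ) = 16/128 + 1/128 + 8/128 + 8/128 + 16/128 + 8/128 + 32/128 + 16/128 + 16/128 = 121/128 = 0.9453125.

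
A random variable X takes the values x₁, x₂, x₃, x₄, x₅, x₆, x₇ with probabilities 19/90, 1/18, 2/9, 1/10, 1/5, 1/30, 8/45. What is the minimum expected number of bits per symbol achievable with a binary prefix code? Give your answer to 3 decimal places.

Repeatedly combine the two least-probable nodes; the expected code length is the sum of the merged weights.
merge 1/30 + 1/18 → 4/45
merge 4/45 + 1/10 → 17/90
merge 8/45 + 17/90 → 11/30
merge 1/5 + 19/90 → 37/90
merge 2/9 + 11/30 → 53/90
merge 37/90 + 53/90 → 1
L = 4/45 + 17/90 + 11/30 + 37/90 + 53/90 + 1 = 119/45 ≈ 2.644 bits/symbol.

2.644 bits/symbol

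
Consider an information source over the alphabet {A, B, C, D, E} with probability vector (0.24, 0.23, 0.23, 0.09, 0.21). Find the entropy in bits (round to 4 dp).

2.2549 bits

H = −Σ pᵢ log₂ pᵢ.
−0.24·log₂(0.24) = 0.4941
−0.23·log₂(0.23) = 0.4877
−0.23·log₂(0.23) = 0.4877
−0.09·log₂(0.09) = 0.3127
−0.21·log₂(0.21) = 0.4728
Sum ≈ 2.2549 → 2.2549 bits.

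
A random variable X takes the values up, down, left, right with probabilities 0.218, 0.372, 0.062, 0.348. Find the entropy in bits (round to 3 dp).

H = −Σ pᵢ log₂ pᵢ.
−0.218·log₂(0.218) = 0.4791
−0.372·log₂(0.372) = 0.5307
−0.062·log₂(0.062) = 0.2487
−0.348·log₂(0.348) = 0.5299
Sum ≈ 1.7884 → 1.788 bits.

1.788 bits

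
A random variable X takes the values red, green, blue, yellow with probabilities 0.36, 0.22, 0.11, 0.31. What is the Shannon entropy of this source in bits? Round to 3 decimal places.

1.885 bits

H = −Σ pᵢ log₂ pᵢ.
−0.36·log₂(0.36) = 0.5306
−0.22·log₂(0.22) = 0.4806
−0.11·log₂(0.11) = 0.3503
−0.31·log₂(0.31) = 0.5238
Sum ≈ 1.8853 → 1.885 bits.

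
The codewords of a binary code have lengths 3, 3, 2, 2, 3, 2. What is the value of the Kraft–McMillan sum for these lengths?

With common denominator 2^3 = 8: Σ 2^(−ℓᵢ) = 1/8 + 1/8 + 2/8 + 2/8 + 1/8 + 2/8 = 9/8 = 1.125.

1.125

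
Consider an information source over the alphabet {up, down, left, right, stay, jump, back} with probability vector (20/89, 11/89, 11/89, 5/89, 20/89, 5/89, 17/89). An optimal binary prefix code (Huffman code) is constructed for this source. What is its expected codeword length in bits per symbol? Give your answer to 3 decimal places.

2.663 bits/symbol

Repeatedly combine the two least-probable nodes; the expected code length is the sum of the merged weights.
merge 5/89 + 5/89 → 10/89
merge 10/89 + 11/89 → 21/89
merge 11/89 + 17/89 → 28/89
merge 20/89 + 20/89 → 40/89
merge 21/89 + 28/89 → 49/89
merge 40/89 + 49/89 → 1
L = 10/89 + 21/89 + 28/89 + 40/89 + 49/89 + 1 = 237/89 ≈ 2.663 bits/symbol.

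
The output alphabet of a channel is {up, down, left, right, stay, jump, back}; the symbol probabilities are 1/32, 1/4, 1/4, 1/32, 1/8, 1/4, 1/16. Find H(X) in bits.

Each probability is a power of 1/2, so log₂(1/p) is an integer.
H = Σ p·log₂(1/p) = 1/32·5 + 1/4·2 + 1/4·2 + 1/32·5 + 1/8·3 + 1/4·2 + 1/16·4 = 2.4375 bits.

2.4375 bits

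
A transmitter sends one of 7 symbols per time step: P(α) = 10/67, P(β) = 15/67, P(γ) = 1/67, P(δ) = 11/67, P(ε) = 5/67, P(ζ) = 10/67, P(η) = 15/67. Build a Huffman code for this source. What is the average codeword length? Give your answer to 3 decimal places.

Repeatedly combine the two least-probable nodes; the expected code length is the sum of the merged weights.
merge 1/67 + 5/67 → 6/67
merge 6/67 + 10/67 → 16/67
merge 10/67 + 11/67 → 21/67
merge 15/67 + 15/67 → 30/67
merge 16/67 + 21/67 → 37/67
merge 30/67 + 37/67 → 1
L = 6/67 + 16/67 + 21/67 + 30/67 + 37/67 + 1 = 177/67 ≈ 2.642 bits/symbol.

2.642 bits/symbol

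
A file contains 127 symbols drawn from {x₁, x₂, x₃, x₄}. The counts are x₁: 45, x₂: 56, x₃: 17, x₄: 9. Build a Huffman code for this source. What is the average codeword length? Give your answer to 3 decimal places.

Probabilities are the counts divided by 127.
Repeatedly combine the two least-probable nodes; the expected code length is the sum of the merged weights.
merge 9/127 + 17/127 → 26/127
merge 26/127 + 45/127 → 71/127
merge 56/127 + 71/127 → 1
L = 26/127 + 71/127 + 1 = 224/127 ≈ 1.764 bits/symbol.

1.764 bits/symbol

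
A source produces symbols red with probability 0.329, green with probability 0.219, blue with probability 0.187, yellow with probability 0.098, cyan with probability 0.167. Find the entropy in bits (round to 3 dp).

2.219 bits

H = −Σ pᵢ log₂ pᵢ.
−0.329·log₂(0.329) = 0.5277
−0.219·log₂(0.219) = 0.4798
−0.187·log₂(0.187) = 0.4523
−0.098·log₂(0.098) = 0.3284
−0.167·log₂(0.167) = 0.4312
Sum ≈ 2.2194 → 2.219 bits.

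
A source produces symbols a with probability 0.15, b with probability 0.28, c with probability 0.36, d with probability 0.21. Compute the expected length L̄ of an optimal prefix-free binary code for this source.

Repeatedly combine the two least-probable nodes; the expected code length is the sum of the merged weights.
merge 3/20 + 21/100 → 9/25
merge 7/25 + 9/25 → 16/25
merge 9/25 + 16/25 → 1
L = 9/25 + 16/25 + 1 = 2 bits/symbol.

2 bits/symbol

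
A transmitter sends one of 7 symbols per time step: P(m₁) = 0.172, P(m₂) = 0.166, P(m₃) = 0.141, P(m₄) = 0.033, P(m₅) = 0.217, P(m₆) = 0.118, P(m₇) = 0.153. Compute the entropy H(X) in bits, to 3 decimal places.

2.684 bits

H = −Σ pᵢ log₂ pᵢ.
−0.172·log₂(0.172) = 0.4368
−0.166·log₂(0.166) = 0.4301
−0.141·log₂(0.141) = 0.3985
−0.033·log₂(0.033) = 0.1624
−0.217·log₂(0.217) = 0.4783
−0.118·log₂(0.118) = 0.3638
−0.153·log₂(0.153) = 0.4144
Sum ≈ 2.6843 → 2.684 bits.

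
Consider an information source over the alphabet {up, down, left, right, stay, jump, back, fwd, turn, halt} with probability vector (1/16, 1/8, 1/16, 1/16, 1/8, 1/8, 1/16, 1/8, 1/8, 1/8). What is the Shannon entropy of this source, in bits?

3.25 bits

Each probability is a power of 1/2, so log₂(1/p) is an integer.
H = Σ p·log₂(1/p) = 1/16·4 + 1/8·3 + 1/16·4 + 1/16·4 + 1/8·3 + 1/8·3 + 1/16·4 + 1/8·3 + 1/8·3 + 1/8·3 = 3.25 bits.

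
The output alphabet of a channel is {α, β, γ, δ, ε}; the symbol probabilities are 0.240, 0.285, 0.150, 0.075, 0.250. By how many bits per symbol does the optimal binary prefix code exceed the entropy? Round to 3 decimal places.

0.024 bits

Entropy H = −Σ p log₂ p ≈ 2.2011 bits.
Huffman merges: 3/40+3/20→9/40; 9/40+6/25→93/200; 1/4+57/200→107/200; 93/200+107/200→1. L = 89/40 ≈ 2.2250.
L − H = 2.2250 − 2.2011 = 0.024 bits.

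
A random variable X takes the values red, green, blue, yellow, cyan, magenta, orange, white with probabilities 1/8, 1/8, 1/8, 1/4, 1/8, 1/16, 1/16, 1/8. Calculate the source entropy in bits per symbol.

2.875 bits

Each probability is a power of 1/2, so log₂(1/p) is an integer.
H = Σ p·log₂(1/p) = 1/8·3 + 1/8·3 + 1/8·3 + 1/4·2 + 1/8·3 + 1/16·4 + 1/16·4 + 1/8·3 = 2.875 bits.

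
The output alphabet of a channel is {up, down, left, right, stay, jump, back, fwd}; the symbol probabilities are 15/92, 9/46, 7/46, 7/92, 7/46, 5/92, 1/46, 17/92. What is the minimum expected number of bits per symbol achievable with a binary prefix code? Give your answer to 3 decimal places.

Repeatedly combine the two least-probable nodes; the expected code length is the sum of the merged weights.
merge 1/46 + 5/92 → 7/92
merge 7/92 + 7/92 → 7/46
merge 7/46 + 7/46 → 7/23
merge 7/46 + 15/92 → 29/92
merge 17/92 + 9/46 → 35/92
merge 7/23 + 29/92 → 57/92
merge 35/92 + 57/92 → 1
L = 7/92 + 7/46 + 7/23 + 29/92 + 35/92 + 57/92 + 1 = 131/46 ≈ 2.848 bits/symbol.

2.848 bits/symbol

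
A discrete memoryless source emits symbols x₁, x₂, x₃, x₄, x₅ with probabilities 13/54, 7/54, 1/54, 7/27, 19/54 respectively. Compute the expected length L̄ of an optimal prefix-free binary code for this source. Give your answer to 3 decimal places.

Repeatedly combine the two least-probable nodes; the expected code length is the sum of the merged weights.
merge 1/54 + 7/54 → 4/27
merge 4/27 + 13/54 → 7/18
merge 7/27 + 19/54 → 11/18
merge 7/18 + 11/18 → 1
L = 4/27 + 7/18 + 11/18 + 1 = 58/27 ≈ 2.148 bits/symbol.

2.148 bits/symbol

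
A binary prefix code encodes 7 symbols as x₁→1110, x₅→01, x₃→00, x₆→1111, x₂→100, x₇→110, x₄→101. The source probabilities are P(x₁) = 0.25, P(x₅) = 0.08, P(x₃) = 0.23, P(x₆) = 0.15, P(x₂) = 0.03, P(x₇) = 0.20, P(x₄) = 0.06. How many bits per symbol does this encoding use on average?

3.09 bits/symbol

L̄ = Σ pᵢ·ℓᵢ = 0.25·4 + 0.08·2 + 0.23·2 + 0.15·4 + 0.03·3 + 0.20·3 + 0.06·3 = 3.09 bits/symbol.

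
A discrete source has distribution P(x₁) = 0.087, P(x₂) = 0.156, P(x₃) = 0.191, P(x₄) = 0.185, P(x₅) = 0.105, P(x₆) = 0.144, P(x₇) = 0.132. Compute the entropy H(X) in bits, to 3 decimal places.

2.761 bits

H = −Σ pᵢ log₂ pᵢ.
−0.087·log₂(0.087) = 0.3065
−0.156·log₂(0.156) = 0.4181
−0.191·log₂(0.191) = 0.4562
−0.185·log₂(0.185) = 0.4504
−0.105·log₂(0.105) = 0.3414
−0.144·log₂(0.144) = 0.4026
−0.132·log₂(0.132) = 0.3856
Sum ≈ 2.7608 → 2.761 bits.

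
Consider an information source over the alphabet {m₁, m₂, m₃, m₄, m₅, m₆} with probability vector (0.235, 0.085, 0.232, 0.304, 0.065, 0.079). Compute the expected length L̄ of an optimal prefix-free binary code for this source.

Repeatedly combine the two least-probable nodes; the expected code length is the sum of the merged weights.
merge 13/200 + 79/1000 → 18/125
merge 17/200 + 18/125 → 229/1000
merge 229/1000 + 29/125 → 461/1000
merge 47/200 + 38/125 → 539/1000
merge 461/1000 + 539/1000 → 1
L = 18/125 + 229/1000 + 461/1000 + 539/1000 + 1 = 2373/1000 = 2.373 bits/symbol.

2.373 bits/symbol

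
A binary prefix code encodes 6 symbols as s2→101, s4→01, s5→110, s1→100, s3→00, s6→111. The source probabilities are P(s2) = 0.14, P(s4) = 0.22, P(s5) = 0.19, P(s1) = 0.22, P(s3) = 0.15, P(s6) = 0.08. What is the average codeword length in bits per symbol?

L̄ = Σ pᵢ·ℓᵢ = 0.14·3 + 0.22·2 + 0.19·3 + 0.22·3 + 0.15·2 + 0.08·3 = 2.63 bits/symbol.

2.63 bits/symbol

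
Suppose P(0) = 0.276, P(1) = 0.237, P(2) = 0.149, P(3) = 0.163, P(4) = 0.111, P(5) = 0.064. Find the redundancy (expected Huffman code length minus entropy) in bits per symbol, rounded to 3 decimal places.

0.040 bits

Entropy H = −Σ p log₂ p ≈ 2.4465 bits.
Huffman merges: 8/125+111/1000→7/40; 149/1000+163/1000→39/125; 7/40+237/1000→103/250; 69/250+39/125→147/250; 103/250+147/250→1. L = 2487/1000 ≈ 2.4870.
L − H = 2.4870 − 2.4465 = 0.040 bits.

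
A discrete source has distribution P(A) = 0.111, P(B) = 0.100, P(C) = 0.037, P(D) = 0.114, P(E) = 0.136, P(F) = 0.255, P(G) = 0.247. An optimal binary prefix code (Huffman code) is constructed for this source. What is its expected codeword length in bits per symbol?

Repeatedly combine the two least-probable nodes; the expected code length is the sum of the merged weights.
merge 37/1000 + 1/10 → 137/1000
merge 111/1000 + 57/500 → 9/40
merge 17/125 + 137/1000 → 273/1000
merge 9/40 + 247/1000 → 59/125
merge 51/200 + 273/1000 → 66/125
merge 59/125 + 66/125 → 1
L = 137/1000 + 9/40 + 273/1000 + 59/125 + 66/125 + 1 = 527/200 = 2.635 bits/symbol.

2.635 bits/symbol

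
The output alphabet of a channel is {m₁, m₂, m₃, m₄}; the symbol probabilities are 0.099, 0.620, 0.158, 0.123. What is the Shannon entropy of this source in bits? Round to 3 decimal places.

1.550 bits

H = −Σ pᵢ log₂ pᵢ.
−0.099·log₂(0.099) = 0.3303
−0.620·log₂(0.620) = 0.4276
−0.158·log₂(0.158) = 0.4206
−0.123·log₂(0.123) = 0.3719
Sum ≈ 1.5504 → 1.550 bits.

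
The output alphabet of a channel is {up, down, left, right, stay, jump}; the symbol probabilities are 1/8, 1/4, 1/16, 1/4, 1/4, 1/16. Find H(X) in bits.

2.375 bits

Each probability is a power of 1/2, so log₂(1/p) is an integer.
H = Σ p·log₂(1/p) = 1/8·3 + 1/4·2 + 1/16·4 + 1/4·2 + 1/4·2 + 1/16·4 = 2.375 bits.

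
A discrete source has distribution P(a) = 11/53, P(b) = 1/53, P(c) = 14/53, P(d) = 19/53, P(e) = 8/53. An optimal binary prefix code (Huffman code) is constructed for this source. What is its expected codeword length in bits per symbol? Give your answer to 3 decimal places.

2.170 bits/symbol

Repeatedly combine the two least-probable nodes; the expected code length is the sum of the merged weights.
merge 1/53 + 8/53 → 9/53
merge 9/53 + 11/53 → 20/53
merge 14/53 + 19/53 → 33/53
merge 20/53 + 33/53 → 1
L = 9/53 + 20/53 + 33/53 + 1 = 115/53 ≈ 2.170 bits/symbol.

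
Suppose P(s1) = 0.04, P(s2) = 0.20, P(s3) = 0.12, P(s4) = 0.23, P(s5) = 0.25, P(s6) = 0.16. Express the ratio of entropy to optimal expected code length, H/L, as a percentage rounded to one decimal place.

Entropy H = −Σ p log₂ p ≈ 2.4279 bits.
Huffman merges: 1/25+3/25→4/25; 4/25+4/25→8/25; 1/5+23/100→43/100; 1/4+8/25→57/100; 43/100+57/100→1. L = 62/25 ≈ 2.4800.
Efficiency = H/L = 2.4279/2.4800 = 97.9%.

97.9%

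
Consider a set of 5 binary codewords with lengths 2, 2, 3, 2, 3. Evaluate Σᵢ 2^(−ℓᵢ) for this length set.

With common denominator 2^3 = 8: Σ 2^(−ℓᵢ) = 2/8 + 2/8 + 1/8 + 2/8 + 1/8 = 8/8 = 1.

1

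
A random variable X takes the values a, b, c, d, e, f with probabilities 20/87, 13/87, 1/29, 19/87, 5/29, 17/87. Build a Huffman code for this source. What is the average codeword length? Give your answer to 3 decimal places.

Repeatedly combine the two least-probable nodes; the expected code length is the sum of the merged weights.
merge 1/29 + 13/87 → 16/87
merge 5/29 + 16/87 → 31/87
merge 17/87 + 19/87 → 12/29
merge 20/87 + 31/87 → 17/29
merge 12/29 + 17/29 → 1
L = 16/87 + 31/87 + 12/29 + 17/29 + 1 = 221/87 ≈ 2.540 bits/symbol.

2.540 bits/symbol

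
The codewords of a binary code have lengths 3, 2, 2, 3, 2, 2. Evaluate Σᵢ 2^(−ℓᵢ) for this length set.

With common denominator 2^3 = 8: Σ 2^(−ℓᵢ) = 1/8 + 2/8 + 2/8 + 1/8 + 2/8 + 2/8 = 10/8 = 1.25.

1.25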